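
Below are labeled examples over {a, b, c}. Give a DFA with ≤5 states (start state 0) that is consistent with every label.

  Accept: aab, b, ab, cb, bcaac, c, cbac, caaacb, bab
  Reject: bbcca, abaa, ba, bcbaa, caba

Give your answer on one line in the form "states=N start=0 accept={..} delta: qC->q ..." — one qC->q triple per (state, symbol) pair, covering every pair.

Grow the machine one transition at a time. Run the examples from 0; the earliest place one falls off (shortest prefix, ties alphabetical) gets sent to the lowest-numbered state that keeps every Accept/Reject pair distinguishable — a pair clashes when both reach the same state with identical unread suffix — and to a fresh state only if none does.
a: 0a undefined. 0a->0: ok.
b: 0b undefined. 0b->0: no, aab/abaa meet in 0. Open state 1: 0b->1.
c: 0c undefined. 0c->0: ok.
ba: 1a undefined. 1a->0: no, c/abaa meet in 0. 1a->1: no, aab/abaa meet in 1. Open state 2: 1a->2.
bb: 1b undefined. 1b->0: no, c/bbcca meet in 0. 1b->1: ok.
bc: 1c undefined. 1c->0: no, bcaac/bbcca meet in 0. 1c->1: ok.
bab: 2b undefined. 2b->0: ok.
abaa: 2a undefined. 2a->0: no, bcaac/abaa meet in 0. 2a->1: no, aab/abaa meet in 1. 2a->2: ok.
cbac: 2c undefined. 2c->0: ok.
All examples now run through 3 states with every (state, symbol) defined. Accept strings end in {0,1}, Reject strings end in {2}; accept={0,1}.

states=3 start=0 accept={0,1} delta: 0a->0 0b->1 0c->0 1a->2 1b->1 1c->1 2a->2 2b->0 2c->0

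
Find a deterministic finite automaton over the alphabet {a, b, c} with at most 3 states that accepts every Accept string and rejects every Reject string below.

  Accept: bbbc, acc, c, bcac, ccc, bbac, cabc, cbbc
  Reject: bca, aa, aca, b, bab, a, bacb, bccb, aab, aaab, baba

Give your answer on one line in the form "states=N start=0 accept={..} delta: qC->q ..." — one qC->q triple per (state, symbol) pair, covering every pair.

Grow the machine one transition at a time. Run the examples from 0; the earliest place one falls off (shortest prefix, ties alphabetical) gets sent to the lowest-numbered state that keeps every Accept/Reject pair distinguishable — a pair clashes when both reach the same state with identical unread suffix — and to a fresh state only if none does.
a: 0a undefined. 0a->0: ok.
b: 0b undefined. 0b->0: ok.
c: 0c undefined. 0c->0: no, bbbc/bca meet in 0. Open state 1: 0c->1.
ca: 1a undefined. 1a->0: ok.
cb: 1b undefined. 1b->0: ok.
cc: 1c undefined. 1c->0: no, acc/bca meet in 0. 1c->1: ok.
All examples now run through 2 states with every (state, symbol) defined. Accept strings end in {1}, Reject strings end in {0}; accept={1}.

states=2 start=0 accept={1} delta: 0a->0 0b->0 0c->1 1a->0 1b->0 1c->1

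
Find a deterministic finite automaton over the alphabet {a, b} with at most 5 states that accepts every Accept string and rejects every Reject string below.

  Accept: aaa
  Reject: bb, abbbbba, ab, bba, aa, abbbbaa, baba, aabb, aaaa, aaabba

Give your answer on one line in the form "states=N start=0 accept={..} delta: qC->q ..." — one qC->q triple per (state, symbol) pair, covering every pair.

states=4 start=0 accept={3} delta: 0a->1 0b->0 1a->2 1b->0 2a->3 2b->0 3a->0 3b->0

Grow the machine one transition at a time. Run the examples from 0; the earliest place one falls off (shortest prefix, ties alphabetical) gets sent to the lowest-numbered state that keeps every Accept/Reject pair distinguishable — a pair clashes when both reach the same state with identical unread suffix — and to a fresh state only if none does.
a: 0a undefined. 0a->0: no, aaa/aa meet in 0. Open state 1: 0a->1.
b: 0b undefined. 0b->0: ok.
aa: 1a undefined. 1a->0: no, aaa/bba meet in 1. 1a->1: no, aaa/bba meet in 1. Open state 2: 1a->2.
ab: 1b undefined. 1b->0: ok.
aaa: 2a undefined. 2a->0: no, aaa/bb meet in 0. 2a->1: no, aaa/abbbbba meet in 1. 2a->2: no, aaa/aa meet in 2. Open state 3: 2a->3.
aab: 2b undefined. 2b->0: ok.
aaaa: 3a undefined. 3a->0: ok.
aaab: 3b undefined. 3b->0: ok.
All examples now run through 4 states with every (state, symbol) defined. Accept strings end in {3}, Reject strings end in {0,1,2}; accept={3}.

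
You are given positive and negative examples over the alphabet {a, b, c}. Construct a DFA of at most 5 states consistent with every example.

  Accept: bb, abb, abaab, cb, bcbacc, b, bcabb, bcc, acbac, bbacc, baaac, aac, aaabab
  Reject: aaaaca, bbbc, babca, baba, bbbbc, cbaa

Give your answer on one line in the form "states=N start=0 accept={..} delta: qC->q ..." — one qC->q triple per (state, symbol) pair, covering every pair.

states=3 start=0 accept={1,2} delta: 0a->0 0b->1 0c->1 1a->0 1b->2 1c->1 2a->0 2b->2 2c->0

State merging on the prefix tree: take the shortest (then alphabetical) example prefix whose next move is undefined and point that move at state 0, else 1, else 2, ...; a target is out if some Accept/Reject pair would then sit in one state with the same input left (inseparable). If every existing state is out, open a new one.
a: 0a undefined. 0a->0: ok.
b: 0b undefined. 0b->0: no, bb/baba meet in 0. Open state 1: 0b->1.
c: 0c undefined. 0c->0: no, aac/aaaaca meet in 0. 0c->1: ok.
ba: 1a undefined. 1a->0: ok.
bb: 1b undefined. 1b->0: no, bb/aaaaca meet in 0. 1b->1: no, bbacc/bbbc meet in 1 with "c" left. Open state 2: 1b->2.
bc: 1c undefined. 1c->0: no, bcbacc/aaaaca meet in 0. 1c->1: ok.
bba: 2a undefined. 2a->0: ok.
bbb: 2b undefined. 2b->0: no, abaab/bbbc meet in 1. 2b->1: no, abaab/bbbc meet in 1. 2b->2: ok.
bbbc: 2c undefined. 2c->0: ok.
All examples now run through 3 states with every (state, symbol) defined. Accept strings end in {1,2}, Reject strings end in {0}; accept={1,2}.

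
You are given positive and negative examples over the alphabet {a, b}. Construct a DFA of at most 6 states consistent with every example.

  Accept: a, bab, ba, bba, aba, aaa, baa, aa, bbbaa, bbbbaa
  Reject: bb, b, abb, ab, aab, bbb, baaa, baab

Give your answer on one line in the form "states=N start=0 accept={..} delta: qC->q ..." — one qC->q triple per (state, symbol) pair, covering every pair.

State merging on the prefix tree: take the shortest (then alphabetical) example prefix whose next move is undefined and point that move at state 0, else 1, else 2, ...; a target is out if some Accept/Reject pair would then sit in one state with the same input left (inseparable). If every existing state is out, open a new one.
a: 0a undefined. 0a->0: ok.
b: 0b undefined. 0b->0: no, a/bb meet in 0. Open state 1: 0b->1.
ba: 1a undefined. 1a->0: no, a/baaa meet in 0. 1a->1: no, bab/bb meet in 1 with "b" left. Open state 2: 1a->2.
bb: 1b undefined. 1b->0: no, a/bb meet in 0. 1b->1: ok.
baa: 2a undefined. 2a->0: no, a/baaa meet in 0. 2a->1: no, ba/baaa meet in 2. 2a->2: no, bab/baab meet in 2 with "b" left. Open state 3: 2a->3.
bab: 2b undefined. 2b->0: ok.
baaa: 3a undefined. 3a->0: no, a/baaa meet in 0. 3a->1: ok.
baab: 3b undefined. 3b->0: no, a/baab meet in 0. 3b->1: ok.
All examples now run through 4 states with every (state, symbol) defined. Accept strings end in {0,2,3}, Reject strings end in {1}; accept={0,2,3}.

states=4 start=0 accept={0,2,3} delta: 0a->0 0b->1 1a->2 1b->1 2a->3 2b->0 3a->1 3b->1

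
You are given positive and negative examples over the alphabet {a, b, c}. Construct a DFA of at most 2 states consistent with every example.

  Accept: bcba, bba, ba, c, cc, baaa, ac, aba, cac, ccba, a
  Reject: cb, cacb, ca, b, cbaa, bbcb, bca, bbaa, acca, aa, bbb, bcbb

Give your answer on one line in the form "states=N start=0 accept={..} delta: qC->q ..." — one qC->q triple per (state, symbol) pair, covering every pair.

states=2 start=0 accept={1} delta: 0a->1 0b->0 0c->1 1a->0 1b->0 1c->1

State merging on the prefix tree: take the shortest (then alphabetical) example prefix whose next move is undefined and point that move at state 0, else 1, else 2, ...; a target is out if some Accept/Reject pair would then sit in one state with the same input left (inseparable). If every existing state is out, open a new one.
a: 0a undefined. 0a->0: no, a/aa meet in 0. Open state 1: 0a->1.
b: 0b undefined. 0b->0: ok.
c: 0c undefined. 0c->0: no, bcba/ca meet in 1. 0c->1: ok.
aa: 1a undefined. 1a->0: ok.
ab: 1b undefined. 1b->0: ok.
ac: 1c undefined. 1c->0: no, cc/cb meet in 0. 1c->1: ok.
All examples now run through 2 states with every (state, symbol) defined. Accept strings end in {1}, Reject strings end in {0}; accept={1}.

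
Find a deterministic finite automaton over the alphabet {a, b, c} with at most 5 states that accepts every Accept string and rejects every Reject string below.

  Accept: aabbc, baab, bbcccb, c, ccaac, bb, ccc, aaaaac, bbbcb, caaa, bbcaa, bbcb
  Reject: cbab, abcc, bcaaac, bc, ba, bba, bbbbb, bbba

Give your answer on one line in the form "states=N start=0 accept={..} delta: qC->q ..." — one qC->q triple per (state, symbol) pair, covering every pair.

states=5 start=0 accept={0,3,4} delta: 0a->0 0b->1 0c->0 1a->2 1b->3 1c->1 2a->1 2b->1 2c->1 3a->1 3b->1 3c->4 4a->0 4b->0 4c->1

Grow the machine one transition at a time. Run the examples from 0; the earliest place one falls off (shortest prefix, ties alphabetical) gets sent to the lowest-numbered state that keeps every Accept/Reject pair distinguishable — a pair clashes when both reach the same state with identical unread suffix — and to a fresh state only if none does.
a: 0a undefined. 0a->0: ok.
b: 0b undefined. 0b->0: no, aabbc/bc meet in 0 with "c" left. Open state 1: 0b->1.
c: 0c undefined. 0c->0: ok.
ba: 1a undefined. 1a->0: no, baab/cbab meet in 1. 1a->1: no, baab/cbab meet in 1 with "b" left. Open state 2: 1a->2.
bb: 1b undefined. 1b->0: no, aabbc/bba meet in 0. 1b->1: no, aabbc/bc meet in 1 with "c" left. 1b->2: no, bb/ba meet in 2. Open state 3: 1b->3.
bc: 1c undefined. 1c->0: no, c/abcc meet in 0. 1c->1: ok.
baa: 2a undefined. 2a->0: no, baab/abcc meet in 1. 2a->1: ok.
bba: 3a undefined. 3a->0: no, c/bba meet in 0. 3a->1: ok.
bbb: 3b undefined. 3b->0: no, baab/bbbbb meet in 3. 3b->1: ok.
bbc: 3c undefined. 3c->0: no, bbcccb/abcc meet in 1. 3c->1: no, aabbc/abcc meet in 1. 3c->2: no, aabbc/ba meet in 2. 3c->3: no, bbcccb/abcc meet in 1. Open state 4: 3c->4.
bbca: 4a undefined. 4a->0: ok.
bbcb: 4b undefined. 4b->0: ok.
bbcc: 4c undefined. 4c->0: no, bbcccb/abcc meet in 1. 4c->1: ok.
cbab: 2b undefined. 2b->0: no, c/cbab meet in 0. 2b->1: ok.
bcaaac: 2c undefined. 2c->0: no, c/bcaaac meet in 0. 2c->1: ok.
All examples now run through 5 states with every (state, symbol) defined. Accept strings end in {0,3,4}, Reject strings end in {1,2}; accept={0,3,4}.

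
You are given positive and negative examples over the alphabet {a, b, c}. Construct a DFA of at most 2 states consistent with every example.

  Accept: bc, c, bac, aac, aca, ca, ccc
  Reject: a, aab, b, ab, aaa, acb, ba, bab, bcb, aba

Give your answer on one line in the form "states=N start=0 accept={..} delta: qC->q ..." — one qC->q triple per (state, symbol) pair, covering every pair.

Grow the machine one transition at a time. Run the examples from 0; the earliest place one falls off (shortest prefix, ties alphabetical) gets sent to the lowest-numbered state that keeps every Accept/Reject pair distinguishable — a pair clashes when both reach the same state with identical unread suffix — and to a fresh state only if none does.
a: 0a undefined. 0a->0: ok.
b: 0b undefined. 0b->0: ok.
c: 0c undefined. 0c->0: no, bc/a meet in 0. Open state 1: 0c->1.
ca: 1a undefined. 1a->0: no, aca/a meet in 0. 1a->1: ok.
cc: 1c undefined. 1c->0: ok.
acb: 1b undefined. 1b->0: ok.
All examples now run through 2 states with every (state, symbol) defined. Accept strings end in {1}, Reject strings end in {0}; accept={1}.

states=2 start=0 accept={1} delta: 0a->0 0b->0 0c->1 1a->1 1b->0 1c->0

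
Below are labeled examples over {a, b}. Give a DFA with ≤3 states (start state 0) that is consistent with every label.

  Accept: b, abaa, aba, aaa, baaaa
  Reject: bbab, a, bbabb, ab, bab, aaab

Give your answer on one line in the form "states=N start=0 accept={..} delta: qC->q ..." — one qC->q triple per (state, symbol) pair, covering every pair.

Grow the machine one transition at a time. Run the examples from 0; the earliest place one falls off (shortest prefix, ties alphabetical) gets sent to the lowest-numbered state that keeps every Accept/Reject pair distinguishable — a pair clashes when both reach the same state with identical unread suffix — and to a fresh state only if none does.
a: 0a undefined. 0a->0: no, b/ab meet in 0 with "b" left. Open state 1: 0a->1.
b: 0b undefined. 0b->0: ok.
aa: 1a undefined. 1a->0: no, aaa/a meet in 1. 1a->1: no, aaa/a meet in 1. Open state 2: 1a->2.
ab: 1b undefined. 1b->0: no, b/bbab meet in 0. 1b->1: ok.
aaa: 2a undefined. 2a->0: no, b/aaab meet in 0. 2a->1: no, abaa/bbab meet in 1. 2a->2: ok.
aaab: 2b undefined. 2b->0: no, b/aaab meet in 0. 2b->1: ok.
All examples now run through 3 states with every (state, symbol) defined. Accept strings end in {0,2}, Reject strings end in {1}; accept={0,2}.

states=3 start=0 accept={0,2} delta: 0a->1 0b->0 1a->2 1b->1 2a->2 2b->1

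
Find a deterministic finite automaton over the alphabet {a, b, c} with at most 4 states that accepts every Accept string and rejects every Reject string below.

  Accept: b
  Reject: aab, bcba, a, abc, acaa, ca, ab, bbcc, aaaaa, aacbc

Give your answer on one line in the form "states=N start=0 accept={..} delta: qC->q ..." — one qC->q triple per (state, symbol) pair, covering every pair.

Fold the examples into a partial DFA from state 0: repeatedly fix the first undefined (state, symbol) met by the shortest-then-alphabetical prefix, trying targets in increasing order and rejecting any under which an Accept and a Reject string meet in one state with the same remainder; add a state when all current targets are rejected. Accepting states are where Accept strings end.
a: 0a undefined. 0a->0: no, b/aab meet in 0 with "b" left. Open state 1: 0a->1.
b: 0b undefined. 0b->0: ok.
c: 0c undefined. 0c->0: no, b/bbcc meet in 0. 0c->1: ok.
aa: 1a undefined. 1a->0: no, b/aab meet in 0. 1a->1: ok.
ab: 1b undefined. 1b->0: no, b/aab meet in 0. 1b->1: ok.
ac: 1c undefined. 1c->0: no, b/abc meet in 0. 1c->1: ok.
All examples now run through 2 states with every (state, symbol) defined. Accept strings end in {0}, Reject strings end in {1}; accept={0}.

states=2 start=0 accept={0} delta: 0a->1 0b->0 0c->1 1a->1 1b->1 1c->1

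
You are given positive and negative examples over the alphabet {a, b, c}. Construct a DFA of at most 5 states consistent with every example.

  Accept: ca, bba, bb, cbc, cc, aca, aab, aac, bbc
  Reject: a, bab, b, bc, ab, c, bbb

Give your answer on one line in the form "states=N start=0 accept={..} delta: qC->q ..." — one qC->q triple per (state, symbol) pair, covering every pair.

states=5 start=0 accept={3,4} delta: 0a->1 0b->2 0c->1 1a->3 1b->1 1c->3 2a->0 2b->4 2c->0 3a->3 3b->3 3c->3 4a->3 4b->0 4c->3

Fold the examples into a partial DFA from state 0: repeatedly fix the first undefined (state, symbol) met by the shortest-then-alphabetical prefix, trying targets in increasing order and rejecting any under which an Accept and a Reject string meet in one state with the same remainder; add a state when all current targets are rejected. Accepting states are where Accept strings end.
a: 0a undefined. 0a->0: no, aab/b meet in 0 with "b" left. Open state 1: 0a->1.
b: 0b undefined. 0b->0: no, bba/a meet in 1. 0b->1: no, bb/ab meet in 1 with "b" left. Open state 2: 0b->2.
c: 0c undefined. 0c->0: no, ca/a meet in 1. 0c->1: ok.
aa: 1a undefined. 1a->0: no, aab/b meet in 2. 1a->1: no, ca/a meet in 1. 1a->2: no, ca/b meet in 2. Open state 3: 1a->3.
ab: 1b undefined. 1b->0: no, cbc/a meet in 1. 1b->1: ok.
ac: 1c undefined. 1c->0: no, aca/a meet in 1. 1c->1: no, cbc/a meet in 1. 1c->2: no, cbc/b meet in 2. 1c->3: ok.
ba: 2a undefined. 2a->0: ok.
bb: 2b undefined. 2b->0: no, bba/a meet in 1. 2b->1: no, bb/a meet in 1. 2b->2: no, bb/bab meet in 2. 2b->3: no, aab/bbb meet in 3 with "b" left. Open state 4: 2b->4.
bc: 2c undefined. 2c->0: ok.
aab: 3b undefined. 3b->0: no, aab/bc meet in 0. 3b->1: no, aab/a meet in 1. 3b->2: no, aab/bab meet in 2. 3b->3: ok.
aac: 3c undefined. 3c->0: no, aac/bc meet in 0. 3c->1: no, aac/a meet in 1. 3c->2: no, aac/bab meet in 2. 3c->3: ok.
aca: 3a undefined. 3a->0: no, aca/bc meet in 0. 3a->1: no, aca/a meet in 1. 3a->2: no, aca/bab meet in 2. 3a->3: ok.
bba: 4a undefined. 4a->0: no, bba/bc meet in 0. 4a->1: no, bba/a meet in 1. 4a->2: no, bba/bab meet in 2. 4a->3: ok.
bbb: 4b undefined. 4b->0: ok.
bbc: 4c undefined. 4c->0: no, bbc/bc meet in 0. 4c->1: no, bbc/a meet in 1. 4c->2: no, bbc/bab meet in 2. 4c->3: ok.
All examples now run through 5 states with every (state, symbol) defined. Accept strings end in {3,4}, Reject strings end in {0,1,2}; accept={3,4}.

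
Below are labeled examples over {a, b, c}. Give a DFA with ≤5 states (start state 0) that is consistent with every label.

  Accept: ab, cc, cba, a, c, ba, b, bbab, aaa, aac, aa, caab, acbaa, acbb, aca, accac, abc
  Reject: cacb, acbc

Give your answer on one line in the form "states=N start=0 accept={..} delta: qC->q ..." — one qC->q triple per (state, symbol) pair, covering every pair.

states=3 start=0 accept={0,1} delta: 0a->0 0b->0 0c->1 1a->0 1b->2 1c->0 2a->0 2b->0 2c->2

Grow the machine one transition at a time. Run the examples from 0; the earliest place one falls off (shortest prefix, ties alphabetical) gets sent to the lowest-numbered state that keeps every Accept/Reject pair distinguishable — a pair clashes when both reach the same state with identical unread suffix — and to a fresh state only if none does.
a: 0a undefined. 0a->0: ok.
b: 0b undefined. 0b->0: ok.
c: 0c undefined. 0c->0: no, ab/cacb meet in 0. Open state 1: 0c->1.
ca: 1a undefined. 1a->0: ok.
cb: 1b undefined. 1b->0: no, ab/cacb meet in 0. 1b->1: no, cc/acbc meet in 1 with "c" left. Open state 2: 1b->2.
cc: 1c undefined. 1c->0: ok.
cba: 2a undefined. 2a->0: ok.
acbb: 2b undefined. 2b->0: ok.
acbc: 2c undefined. 2c->0: no, ab/acbc meet in 0. 2c->1: no, c/acbc meet in 1. 2c->2: ok.
All examples now run through 3 states with every (state, symbol) defined. Accept strings end in {0,1}, Reject strings end in {2}; accept={0,1}.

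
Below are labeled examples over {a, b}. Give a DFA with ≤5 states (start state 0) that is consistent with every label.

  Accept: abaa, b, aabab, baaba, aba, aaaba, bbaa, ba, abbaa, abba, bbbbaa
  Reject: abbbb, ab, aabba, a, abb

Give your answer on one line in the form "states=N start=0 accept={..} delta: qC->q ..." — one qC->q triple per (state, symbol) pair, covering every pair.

Fold the examples into a partial DFA from state 0: repeatedly fix the first undefined (state, symbol) met by the shortest-then-alphabetical prefix, trying targets in increasing order and rejecting any under which an Accept and a Reject string meet in one state with the same remainder; add a state when all current targets are rejected. Accepting states are where Accept strings end.
a: 0a undefined. 0a->0: no, b/ab meet in 0 with "b" left. Open state 1: 0a->1.
b: 0b undefined. 0b->0: no, ba/a meet in 1. 0b->1: no, b/a meet in 1. Open state 2: 0b->2.
aa: 1a undefined. 1a->0: ok.
ab: 1b undefined. 1b->0: no, abaa/ab meet in 0. 1b->1: no, abaa/abbbb meet in 1. 1b->2: no, b/ab meet in 2. Open state 3: 1b->3.
ba: 2a undefined. 2a->0: ok.
bb: 2b undefined. 2b->0: ok.
aba: 3a undefined. 3a->0: no, abaa/aabba meet in 1. 3a->1: no, baaba/aabba meet in 1. 3a->2: ok.
abb: 3b undefined. 3b->0: no, abaa/abbbb meet in 0. 3b->1: no, abbaa/abbbb meet in 1. 3b->2: no, b/abbbb meet in 2. 3b->3: ok.
All examples now run through 4 states with every (state, symbol) defined. Accept strings end in {0,2}, Reject strings end in {1,3}; accept={0,2}.

states=4 start=0 accept={0,2} delta: 0a->1 0b->2 1a->0 1b->3 2a->0 2b->0 3a->2 3b->3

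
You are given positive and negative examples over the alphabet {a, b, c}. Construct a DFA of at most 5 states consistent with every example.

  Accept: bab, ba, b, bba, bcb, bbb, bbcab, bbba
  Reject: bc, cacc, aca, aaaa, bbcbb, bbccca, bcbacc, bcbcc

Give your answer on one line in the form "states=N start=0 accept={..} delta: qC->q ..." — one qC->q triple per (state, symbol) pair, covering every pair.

states=4 start=0 accept={1,3} delta: 0a->0 0b->1 0c->0 1a->1 1b->1 1c->2 2a->0 2b->3 2c->0 3a->0 3b->0 3c->0

State merging on the prefix tree: take the shortest (then alphabetical) example prefix whose next move is undefined and point that move at state 0, else 1, else 2, ...; a target is out if some Accept/Reject pair would then sit in one state with the same input left (inseparable). If every existing state is out, open a new one.
a: 0a undefined. 0a->0: ok.
b: 0b undefined. 0b->0: no, bab/aaaa meet in 0. Open state 1: 0b->1.
c: 0c undefined. 0c->0: ok.
ba: 1a undefined. 1a->0: no, ba/cacc meet in 0. 1a->1: ok.
bb: 1b undefined. 1b->0: no, bab/cacc meet in 0. 1b->1: ok.
bc: 1c undefined. 1c->0: no, bab/bbcbb meet in 1. 1c->1: no, bab/bc meet in 1. Open state 2: 1c->2.
bcb: 2b undefined. 2b->0: no, bab/bbcbb meet in 1. 2b->1: no, bab/bbcbb meet in 1. 2b->2: no, bcb/bc meet in 2. Open state 3: 2b->3.
bbca: 2a undefined. 2a->0: ok.
bbcc: 2c undefined. 2c->0: ok.
bcba: 3a undefined. 3a->0: ok.
bcbc: 3c undefined. 3c->0: ok.
bbcbb: 3b undefined. 3b->0: ok.
All examples now run through 4 states with every (state, symbol) defined. Accept strings end in {1,3}, Reject strings end in {0,2}; accept={1,3}.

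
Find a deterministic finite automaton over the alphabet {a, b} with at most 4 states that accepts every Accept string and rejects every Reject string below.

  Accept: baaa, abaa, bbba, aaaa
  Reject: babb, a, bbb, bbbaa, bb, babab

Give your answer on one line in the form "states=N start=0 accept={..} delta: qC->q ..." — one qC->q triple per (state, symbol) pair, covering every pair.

states=3 start=0 accept={0} delta: 0a->1 0b->1 1a->0 1b->2 2a->1 2b->1

State merging on the prefix tree: take the shortest (then alphabetical) example prefix whose next move is undefined and point that move at state 0, else 1, else 2, ...; a target is out if some Accept/Reject pair would then sit in one state with the same input left (inseparable). If every existing state is out, open a new one.
a: 0a undefined. 0a->0: no, aaaa/a meet in 0. Open state 1: 0a->1.
b: 0b undefined. 0b->0: no, bbba/a meet in 1. 0b->1: ok.
aa: 1a undefined. 1a->0: ok.
ab: 1b undefined. 1b->0: no, baaa/babb meet in 0. 1b->1: no, abaa/babb meet in 1. Open state 2: 1b->2.
aba: 2a undefined. 2a->0: no, abaa/a meet in 1. 2a->1: ok.
bbb: 2b undefined. 2b->0: no, baaa/bbb meet in 0. 2b->1: ok.
All examples now run through 3 states with every (state, symbol) defined. Accept strings end in {0}, Reject strings end in {1,2}; accept={0}.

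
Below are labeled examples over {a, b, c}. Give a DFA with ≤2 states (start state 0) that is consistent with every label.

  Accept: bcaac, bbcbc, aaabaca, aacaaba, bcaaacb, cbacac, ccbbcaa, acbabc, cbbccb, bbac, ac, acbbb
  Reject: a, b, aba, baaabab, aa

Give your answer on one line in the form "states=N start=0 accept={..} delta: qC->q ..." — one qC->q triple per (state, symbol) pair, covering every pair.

states=2 start=0 accept={1} delta: 0a->0 0b->0 0c->1 1a->1 1b->1 1c->1

State merging on the prefix tree: take the shortest (then alphabetical) example prefix whose next move is undefined and point that move at state 0, else 1, else 2, ...; a target is out if some Accept/Reject pair would then sit in one state with the same input left (inseparable). If every existing state is out, open a new one.
a: 0a undefined. 0a->0: ok.
b: 0b undefined. 0b->0: ok.
c: 0c undefined. 0c->0: no, bcaac/a meet in 0. Open state 1: 0c->1.
cb: 1b undefined. 1b->0: no, acbbb/a meet in 0. 1b->1: ok.
cc: 1c undefined. 1c->0: no, bbcbc/a meet in 0. 1c->1: ok.
bca: 1a undefined. 1a->0: no, aaabaca/a meet in 0. 1a->1: ok.
All examples now run through 2 states with every (state, symbol) defined. Accept strings end in {1}, Reject strings end in {0}; accept={1}.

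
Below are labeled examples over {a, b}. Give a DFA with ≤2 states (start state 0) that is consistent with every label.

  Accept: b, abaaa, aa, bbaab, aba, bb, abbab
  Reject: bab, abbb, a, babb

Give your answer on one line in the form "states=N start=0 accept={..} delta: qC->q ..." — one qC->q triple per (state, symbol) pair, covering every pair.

Fold the examples into a partial DFA from state 0: repeatedly fix the first undefined (state, symbol) met by the shortest-then-alphabetical prefix, trying targets in increasing order and rejecting any under which an Accept and a Reject string meet in one state with the same remainder; add a state when all current targets are rejected. Accepting states are where Accept strings end.
a: 0a undefined. 0a->0: no, aa/a meet in 0. Open state 1: 0a->1.
b: 0b undefined. 0b->0: ok.
aa: 1a undefined. 1a->0: ok.
ab: 1b undefined. 1b->0: no, b/bab meet in 0. 1b->1: ok.
All examples now run through 2 states with every (state, symbol) defined. Accept strings end in {0}, Reject strings end in {1}; accept={0}.

states=2 start=0 accept={0} delta: 0a->1 0b->0 1a->0 1b->1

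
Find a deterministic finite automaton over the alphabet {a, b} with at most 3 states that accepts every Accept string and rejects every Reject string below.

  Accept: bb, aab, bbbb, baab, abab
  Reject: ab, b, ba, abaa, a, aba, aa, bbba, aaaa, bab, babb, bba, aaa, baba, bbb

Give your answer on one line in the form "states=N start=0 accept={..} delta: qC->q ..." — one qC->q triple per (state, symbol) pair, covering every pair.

states=3 start=0 accept={0} delta: 0a->1 0b->2 1a->2 1b->1 2a->1 2b->0

Fold the examples into a partial DFA from state 0: repeatedly fix the first undefined (state, symbol) met by the shortest-then-alphabetical prefix, trying targets in increasing order and rejecting any under which an Accept and a Reject string meet in one state with the same remainder; add a state when all current targets are rejected. Accepting states are where Accept strings end.
a: 0a undefined. 0a->0: no, aab/ab meet in 0 with "b" left. Open state 1: 0a->1.
b: 0b undefined. 0b->0: no, bb/b meet in 0. 0b->1: no, bb/ab meet in 1 with "b" left. Open state 2: 0b->2.
aa: 1a undefined. 1a->0: no, aab/b meet in 2. 1a->1: no, aab/ab meet in 1 with "b" left. 1a->2: ok.
ab: 1b undefined. 1b->0: no, abab/ab meet in 0. 1b->1: ok.
ba: 2a undefined. 2a->0: no, bb/babb meet in 2 with "b" left. 2a->1: ok.
bb: 2b undefined. 2b->0: ok.
All examples now run through 3 states with every (state, symbol) defined. Accept strings end in {0}, Reject strings end in {1,2}; accept={0}.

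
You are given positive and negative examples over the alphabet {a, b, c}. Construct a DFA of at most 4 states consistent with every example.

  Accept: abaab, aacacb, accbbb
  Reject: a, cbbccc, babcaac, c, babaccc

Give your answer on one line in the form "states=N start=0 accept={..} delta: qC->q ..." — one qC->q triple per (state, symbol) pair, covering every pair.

State merging on the prefix tree: take the shortest (then alphabetical) example prefix whose next move is undefined and point that move at state 0, else 1, else 2, ...; a target is out if some Accept/Reject pair would then sit in one state with the same input left (inseparable). If every existing state is out, open a new one.
a: 0a undefined. 0a->0: ok.
b: 0b undefined. 0b->0: no, abaab/a meet in 0. Open state 1: 0b->1.
c: 0c undefined. 0c->0: ok.
ba: 1a undefined. 1a->0: ok.
cbb: 1b undefined. 1b->0: ok.
babc: 1c undefined. 1c->0: ok.
All examples now run through 2 states with every (state, symbol) defined. Accept strings end in {1}, Reject strings end in {0}; accept={1}.

states=2 start=0 accept={1} delta: 0a->0 0b->1 0c->0 1a->0 1b->0 1c->0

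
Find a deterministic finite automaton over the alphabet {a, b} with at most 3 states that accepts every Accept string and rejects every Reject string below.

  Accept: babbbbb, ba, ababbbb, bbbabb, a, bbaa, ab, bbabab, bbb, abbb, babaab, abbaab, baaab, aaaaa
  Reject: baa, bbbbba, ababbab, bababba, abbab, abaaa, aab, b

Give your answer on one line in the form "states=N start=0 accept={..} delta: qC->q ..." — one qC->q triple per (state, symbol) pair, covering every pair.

states=3 start=0 accept={1} delta: 0a->1 0b->2 1a->0 1b->1 2a->1 2b->1

State merging on the prefix tree: take the shortest (then alphabetical) example prefix whose next move is undefined and point that move at state 0, else 1, else 2, ...; a target is out if some Accept/Reject pair would then sit in one state with the same input left (inseparable). If every existing state is out, open a new one.
a: 0a undefined. 0a->0: no, ab/aab meet in 0 with "b" left. Open state 1: 0a->1.
b: 0b undefined. 0b->0: no, ba/bbbbba meet in 1. 0b->1: no, a/b meet in 1. Open state 2: 0b->2.
aa: 1a undefined. 1a->0: ok.
ab: 1b undefined. 1b->0: no, a/abaaa meet in 1. 1b->1: ok.
ba: 2a undefined. 2a->0: no, ba/abaaa meet in 0. 2a->1: ok.
bb: 2b undefined. 2b->0: no, babbbbb/bbbbba meet in 1. 2b->1: ok.
All examples now run through 3 states with every (state, symbol) defined. Accept strings end in {1}, Reject strings end in {0,2}; accept={1}.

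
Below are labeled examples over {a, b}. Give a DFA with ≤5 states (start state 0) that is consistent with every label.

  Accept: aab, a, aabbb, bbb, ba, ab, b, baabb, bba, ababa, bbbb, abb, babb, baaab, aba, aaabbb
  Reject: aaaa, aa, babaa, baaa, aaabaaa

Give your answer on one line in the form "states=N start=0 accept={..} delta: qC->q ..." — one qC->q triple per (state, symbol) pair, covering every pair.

Grow the machine one transition at a time. Run the examples from 0; the earliest place one falls off (shortest prefix, ties alphabetical) gets sent to the lowest-numbered state that keeps every Accept/Reject pair distinguishable — a pair clashes when both reach the same state with identical unread suffix — and to a fresh state only if none does.
a: 0a undefined. 0a->0: no, a/aaaa meet in 0. Open state 1: 0a->1.
b: 0b undefined. 0b->0: ok.
aa: 1a undefined. 1a->0: no, aab/aaaa meet in 0. 1a->1: no, a/aaaa meet in 1. Open state 2: 1a->2.
ab: 1b undefined. 1b->0: ok.
aaa: 2a undefined. 2a->0: no, a/aaaa meet in 1. 2a->1: no, a/baaa meet in 1. 2a->2: ok.
aab: 2b undefined. 2b->0: ok.
All examples now run through 3 states with every (state, symbol) defined. Accept strings end in {0,1}, Reject strings end in {2}; accept={0,1}.

states=3 start=0 accept={0,1} delta: 0a->1 0b->0 1a->2 1b->0 2a->2 2b->0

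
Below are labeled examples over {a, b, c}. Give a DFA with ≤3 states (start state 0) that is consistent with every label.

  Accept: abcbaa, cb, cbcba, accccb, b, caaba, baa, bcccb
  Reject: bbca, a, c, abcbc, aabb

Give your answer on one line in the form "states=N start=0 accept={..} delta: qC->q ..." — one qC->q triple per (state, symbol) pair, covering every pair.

states=2 start=0 accept={1} delta: 0a->0 0b->1 0c->0 1a->1 1b->0 1c->0

State merging on the prefix tree: take the shortest (then alphabetical) example prefix whose next move is undefined and point that move at state 0, else 1, else 2, ...; a target is out if some Accept/Reject pair would then sit in one state with the same input left (inseparable). If every existing state is out, open a new one.
a: 0a undefined. 0a->0: ok.
b: 0b undefined. 0b->0: no, b/a meet in 0. Open state 1: 0b->1.
c: 0c undefined. 0c->0: ok.
ba: 1a undefined. 1a->0: no, caaba/a meet in 0. 1a->1: ok.
bb: 1b undefined. 1b->0: ok.
bc: 1c undefined. 1c->0: ok.
All examples now run through 2 states with every (state, symbol) defined. Accept strings end in {1}, Reject strings end in {0}; accept={1}.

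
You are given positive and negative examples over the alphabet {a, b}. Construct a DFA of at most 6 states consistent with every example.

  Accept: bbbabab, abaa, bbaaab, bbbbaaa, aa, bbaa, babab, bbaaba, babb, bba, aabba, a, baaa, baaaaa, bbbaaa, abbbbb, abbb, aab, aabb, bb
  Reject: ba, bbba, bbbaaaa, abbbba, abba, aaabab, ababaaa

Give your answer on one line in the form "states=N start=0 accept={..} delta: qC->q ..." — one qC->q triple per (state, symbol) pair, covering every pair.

states=6 start=0 accept={0,1,2,4,5} delta: 0a->1 0b->2 1a->0 1b->3 2a->3 2b->4 3a->5 3b->2 4a->0 4b->2 5a->2 5b->3

Fold the examples into a partial DFA from state 0: repeatedly fix the first undefined (state, symbol) met by the shortest-then-alphabetical prefix, trying targets in increasing order and rejecting any under which an Accept and a Reject string meet in one state with the same remainder; add a state when all current targets are rejected. Accepting states are where Accept strings end.
a: 0a undefined. 0a->0: no, bba/abba meet in 0 with "bba" left. Open state 1: 0a->1.
b: 0b undefined. 0b->0: no, bba/ba meet in 1. 0b->1: no, aa/ba meet in 1 with "a" left. Open state 2: 0b->2.
aa: 1a undefined. 1a->0: ok.
ab: 1b undefined. 1b->0: no, abaa/aaabab meet in 0. 1b->1: no, aa/abbbba meet in 0. 1b->2: no, bba/abba meet in 2 with "ba" left. Open state 3: 1b->3.
ba: 2a undefined. 2a->0: no, aa/ba meet in 0. 2a->1: no, babab/aaabab meet in 3 with "ab" left. 2a->2: no, baaa/ba meet in 2. 2a->3: ok.
bb: 2b undefined. 2b->0: no, bbaaab/ba meet in 3. 2b->1: no, bbaaba/bbba meet in 3 with "a" left. 2b->2: no, bba/ba meet in 3. 2b->3: no, aabb/ba meet in 3. Open state 4: 2b->4.
aba: 3a undefined. 3a->0: no, abaa/ababaaa meet in 1. 3a->1: no, a/ababaaa meet in 1. 3a->2: no, abaa/ba meet in 3. 3a->3: no, abaa/ba meet in 3. 3a->4: no, bbbaaa/ababaaa meet in 4 with "baaa" left. Open state 5: 3a->5.
abb: 3b undefined. 3b->0: no, babab/ba meet in 3. 3b->1: no, aa/abbbba meet in 0. 3b->2: ok.
bba: 4a undefined. 4a->0: ok.
bbb: 4b undefined. 4b->0: no, bbbabab/aaabab meet in 5 with "b" left. 4b->1: no, aa/bbba meet in 0. 4b->2: ok.
abaa: 5a undefined. 5a->0: no, bbaa/bbbaaaa meet in 1. 5a->1: no, bbbbaaa/bbbaaaa meet in 0. 5a->2: ok.
abab: 5b undefined. 5b->0: no, bbbbaaa/aaabab meet in 0. 5b->1: no, bbbbaaa/ababaaa meet in 0. 5b->2: no, bbbabab/aaabab meet in 2. 5b->3: ok.
All examples now run through 6 states with every (state, symbol) defined. Accept strings end in {0,1,2,4,5}, Reject strings end in {3}; accept={0,1,2,4,5}.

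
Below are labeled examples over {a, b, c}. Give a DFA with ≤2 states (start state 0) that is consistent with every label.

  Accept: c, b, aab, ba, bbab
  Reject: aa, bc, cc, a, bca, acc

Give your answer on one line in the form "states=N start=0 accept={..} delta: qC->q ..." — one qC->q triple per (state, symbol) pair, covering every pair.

states=2 start=0 accept={1} delta: 0a->0 0b->1 0c->1 1a->1 1b->0 1c->0

Fold the examples into a partial DFA from state 0: repeatedly fix the first undefined (state, symbol) met by the shortest-then-alphabetical prefix, trying targets in increasing order and rejecting any under which an Accept and a Reject string meet in one state with the same remainder; add a state when all current targets are rejected. Accepting states are where Accept strings end.
a: 0a undefined. 0a->0: ok.
b: 0b undefined. 0b->0: no, c/bc meet in 0 with "c" left. Open state 1: 0b->1.
c: 0c undefined. 0c->0: no, c/aa meet in 0. 0c->1: ok.
ba: 1a undefined. 1a->0: no, ba/aa meet in 0. 1a->1: ok.
bb: 1b undefined. 1b->0: ok.
bc: 1c undefined. 1c->0: ok.
All examples now run through 2 states with every (state, symbol) defined. Accept strings end in {1}, Reject strings end in {0}; accept={1}.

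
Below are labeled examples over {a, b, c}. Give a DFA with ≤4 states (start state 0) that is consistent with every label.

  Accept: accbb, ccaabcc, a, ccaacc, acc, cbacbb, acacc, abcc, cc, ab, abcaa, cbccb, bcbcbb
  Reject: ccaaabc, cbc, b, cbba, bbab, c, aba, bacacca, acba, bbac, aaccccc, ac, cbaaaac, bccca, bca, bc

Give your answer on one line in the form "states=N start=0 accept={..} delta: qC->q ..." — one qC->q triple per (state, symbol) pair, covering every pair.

Fold the examples into a partial DFA from state 0: repeatedly fix the first undefined (state, symbol) met by the shortest-then-alphabetical prefix, trying targets in increasing order and rejecting any under which an Accept and a Reject string meet in one state with the same remainder; add a state when all current targets are rejected. Accepting states are where Accept strings end.
a: 0a undefined. 0a->0: no, ab/b meet in 0 with "b" left. Open state 1: 0a->1.
b: 0b undefined. 0b->0: no, ab/bbab meet in 1 with "b" left. 0b->1: no, a/b meet in 1. Open state 2: 0b->2.
c: 0c undefined. 0c->0: no, cc/c meet in 0. 0c->1: no, a/c meet in 1. 0c->2: no, cc/bc meet in 2 with "c" left. Open state 3: 0c->3.
aa: 1a undefined. 1a->0: ok.
ab: 1b undefined. 1b->0: no, a/aba meet in 1. 1b->1: ok.
ac: 1c undefined. 1c->0: no, acc/c meet in 3. 1c->1: no, accbb/ac meet in 1. 1c->2: no, acc/bc meet in 2 with "c" left. 1c->3: ok.
ba: 2a undefined. 2a->0: ok.
bb: 2b undefined. 2b->0: no, a/bbab meet in 1. 2b->1: ok.
bc: 2c undefined. 2c->0: no, a/bca meet in 1. 2c->1: no, a/bc meet in 1. 2c->2: ok.
cb: 3b undefined. 3b->0: no, a/acba meet in 1. 3b->1: ok.
cc: 3c undefined. 3c->0: no, ccaabcc/b meet in 2. 3c->1: ok.
aca: 3a undefined. 3a->0: ok.
All examples now run through 4 states with every (state, symbol) defined. Accept strings end in {1}, Reject strings end in {0,2,3}; accept={1}.

states=4 start=0 accept={1} delta: 0a->1 0b->2 0c->3 1a->0 1b->1 1c->3 2a->0 2b->1 2c->2 3a->0 3b->1 3c->1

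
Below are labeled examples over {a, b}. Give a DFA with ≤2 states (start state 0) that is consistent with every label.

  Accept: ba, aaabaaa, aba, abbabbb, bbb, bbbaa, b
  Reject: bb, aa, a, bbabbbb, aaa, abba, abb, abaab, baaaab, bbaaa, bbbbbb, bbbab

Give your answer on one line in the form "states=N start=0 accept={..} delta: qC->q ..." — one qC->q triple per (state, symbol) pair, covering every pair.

states=2 start=0 accept={1} delta: 0a->0 0b->1 1a->1 1b->0

State merging on the prefix tree: take the shortest (then alphabetical) example prefix whose next move is undefined and point that move at state 0, else 1, else 2, ...; a target is out if some Accept/Reject pair would then sit in one state with the same input left (inseparable). If every existing state is out, open a new one.
a: 0a undefined. 0a->0: ok.
b: 0b undefined. 0b->0: no, ba/bb meet in 0. Open state 1: 0b->1.
ba: 1a undefined. 1a->0: no, ba/aa meet in 0. 1a->1: ok.
bb: 1b undefined. 1b->0: ok.
All examples now run through 2 states with every (state, symbol) defined. Accept strings end in {1}, Reject strings end in {0}; accept={1}.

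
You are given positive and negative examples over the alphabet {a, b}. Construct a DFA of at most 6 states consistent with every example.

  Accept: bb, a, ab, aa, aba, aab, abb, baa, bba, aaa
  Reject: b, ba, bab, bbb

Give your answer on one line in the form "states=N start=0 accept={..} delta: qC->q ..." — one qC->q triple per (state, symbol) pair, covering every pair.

Grow the machine one transition at a time. Run the examples from 0; the earliest place one falls off (shortest prefix, ties alphabetical) gets sent to the lowest-numbered state that keeps every Accept/Reject pair distinguishable — a pair clashes when both reach the same state with identical unread suffix — and to a fresh state only if none does.
a: 0a undefined. 0a->0: no, ab/b meet in 0 with "b" left. Open state 1: 0a->1.
b: 0b undefined. 0b->0: no, bb/b meet in 0. 0b->1: no, a/b meet in 1. Open state 2: 0b->2.
aa: 1a undefined. 1a->0: no, aab/b meet in 2. 1a->1: ok.
ab: 1b undefined. 1b->0: no, abb/b meet in 2. 1b->1: ok.
ba: 2a undefined. 2a->0: ok.
bb: 2b undefined. 2b->0: no, bb/ba meet in 0. 2b->1: no, bb/bbb meet in 1. 2b->2: no, bb/b meet in 2. Open state 3: 2b->3.
bba: 3a undefined. 3a->0: no, bba/ba meet in 0. 3a->1: ok.
bbb: 3b undefined. 3b->0: ok.
All examples now run through 4 states with every (state, symbol) defined. Accept strings end in {1,3}, Reject strings end in {0,2}; accept={1,3}.

states=4 start=0 accept={1,3} delta: 0a->1 0b->2 1a->1 1b->1 2a->0 2b->3 3a->1 3b->0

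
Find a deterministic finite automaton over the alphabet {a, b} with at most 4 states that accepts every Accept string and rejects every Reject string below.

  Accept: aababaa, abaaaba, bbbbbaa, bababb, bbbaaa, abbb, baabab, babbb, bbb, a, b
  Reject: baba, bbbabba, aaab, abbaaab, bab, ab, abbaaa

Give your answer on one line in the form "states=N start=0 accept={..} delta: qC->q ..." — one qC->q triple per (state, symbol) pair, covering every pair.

states=4 start=0 accept={0,1} delta: 0a->1 0b->0 1a->1 1b->2 2a->3 2b->3 3a->2 3b->0

Grow the machine one transition at a time. Run the examples from 0; the earliest place one falls off (shortest prefix, ties alphabetical) gets sent to the lowest-numbered state that keeps every Accept/Reject pair distinguishable — a pair clashes when both reach the same state with identical unread suffix — and to a fresh state only if none does.
a: 0a undefined. 0a->0: no, b/aaab meet in 0 with "b" left. Open state 1: 0a->1.
b: 0b undefined. 0b->0: ok.
aa: 1a undefined. 1a->0: no, baabab/aaab meet in 1 with "b" left. 1a->1: ok.
ab: 1b undefined. 1b->0: no, aababaa/baba meet in 1. 1b->1: no, aababaa/baba meet in 1. Open state 2: 1b->2.
aba: 2a undefined. 2a->0: no, abaaaba/baba meet in 0. 2a->1: no, aababaa/baba meet in 1. 2a->2: no, abaaaba/bbbabba meet in 2 with "ba" left. Open state 3: 2a->3.
abb: 2b undefined. 2b->0: no, bbbbbaa/bbbabba meet in 1. 2b->1: no, bbbbbaa/bbbabba meet in 1. 2b->2: no, abbb/aaab meet in 2. 2b->3: ok.
abaa: 3a undefined. 3a->0: no, abaaaba/baba meet in 3. 3a->1: no, abaaaba/baba meet in 3. 3a->2: ok.
abbb: 3b undefined. 3b->0: ok.
All examples now run through 4 states with every (state, symbol) defined. Accept strings end in {0,1}, Reject strings end in {2,3}; accept={0,1}.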